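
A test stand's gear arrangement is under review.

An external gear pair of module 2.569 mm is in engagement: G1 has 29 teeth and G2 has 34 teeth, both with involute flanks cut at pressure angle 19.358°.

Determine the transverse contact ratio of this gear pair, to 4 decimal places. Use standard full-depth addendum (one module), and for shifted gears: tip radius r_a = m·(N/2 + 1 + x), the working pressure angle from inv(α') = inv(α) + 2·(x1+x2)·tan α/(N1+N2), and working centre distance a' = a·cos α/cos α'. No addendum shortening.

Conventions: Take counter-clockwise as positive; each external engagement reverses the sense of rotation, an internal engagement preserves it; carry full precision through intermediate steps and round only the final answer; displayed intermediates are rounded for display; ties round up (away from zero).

single-mesh involute tooth geometry (29T engaging 34T at module 2.569)
base radii: r_b1 = 35.144576, r_b2 = 41.203986
tip radii: r_a1 = 39.819500, r_a2 = 46.242000
no profile shift: α' = α, a' = a
action lengths: √(r_a1²−r_b1²) = 18.720346, √(r_a2²−r_b2²) = 20.989381
base pitch p_b = π·m·cos α = 7.614479
CR = (18.720346 + 20.989381 − 80.923500·sin 19.35800°)/7.614479 = 1.692308
contact ratio ≈ 1.6923

1.6923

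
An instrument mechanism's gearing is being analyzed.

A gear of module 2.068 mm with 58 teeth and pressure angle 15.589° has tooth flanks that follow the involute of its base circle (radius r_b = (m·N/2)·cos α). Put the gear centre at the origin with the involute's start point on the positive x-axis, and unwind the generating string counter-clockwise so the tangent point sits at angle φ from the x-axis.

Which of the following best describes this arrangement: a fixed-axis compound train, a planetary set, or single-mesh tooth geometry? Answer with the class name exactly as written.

single-mesh tooth geometry

topology: single-mesh involute geometry — m = 2.068, N = 58
classification: single-mesh tooth geometry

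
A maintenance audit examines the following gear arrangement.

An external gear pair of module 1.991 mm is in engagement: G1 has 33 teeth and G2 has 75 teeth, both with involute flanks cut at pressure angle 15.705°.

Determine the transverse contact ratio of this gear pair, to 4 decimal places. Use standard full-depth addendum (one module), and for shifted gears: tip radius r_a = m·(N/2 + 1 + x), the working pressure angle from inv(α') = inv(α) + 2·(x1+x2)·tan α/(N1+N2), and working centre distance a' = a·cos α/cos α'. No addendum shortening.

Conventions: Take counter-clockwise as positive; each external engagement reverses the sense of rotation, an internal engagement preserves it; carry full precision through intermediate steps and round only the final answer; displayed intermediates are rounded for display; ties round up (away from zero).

topology: single-mesh involute geometry — m = 1.991, 33T/75T pair
base radii: r_b1 = 31.625092, r_b2 = 71.875209
tip radii: r_a1 = 34.842500, r_a2 = 76.653500
no profile shift: α' = α, a' = a
action lengths: √(r_a1²−r_b1²) = 14.623726, √(r_a2²−r_b2²) = 26.640446
base pitch p_b = π·m·cos α = 6.021403
CR = (14.623726 + 26.640446 − 107.514000·sin 15.70500°)/6.021403 = 2.019762
contact ratio ≈ 2.0198

2.0198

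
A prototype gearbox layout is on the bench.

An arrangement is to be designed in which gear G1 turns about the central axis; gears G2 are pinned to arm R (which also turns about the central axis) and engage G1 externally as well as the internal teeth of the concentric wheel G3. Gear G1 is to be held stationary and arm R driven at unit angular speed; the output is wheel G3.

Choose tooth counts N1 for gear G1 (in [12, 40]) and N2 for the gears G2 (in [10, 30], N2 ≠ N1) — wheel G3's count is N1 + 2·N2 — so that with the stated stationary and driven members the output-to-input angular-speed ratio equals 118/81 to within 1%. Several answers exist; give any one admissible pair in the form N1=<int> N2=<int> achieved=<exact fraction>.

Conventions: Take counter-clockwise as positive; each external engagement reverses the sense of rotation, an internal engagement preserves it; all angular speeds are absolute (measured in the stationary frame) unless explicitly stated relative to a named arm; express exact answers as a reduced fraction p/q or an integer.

planetary set to be sized for 118/81 (Willis relation)
Willis with ω_sun = 0: ω_ring/ω_arm = (N1+N3)/N3; set equal to 118/81  ⇒  N3/N1 = 1/(118/81 − 1) = 81/37
N3 = N1 + 2·N2  ⇒  N2/N1 = (N3/N1 − 1)/2 = (81/37 − 1)/2 = 22/37
smallest multiple with N1 ≥ 12 and N2 ≥ 10: k = 1  ⇒  N1 = 1·37 = 37, N2 = 1·22 = 22 (N1 ≤ 40, N2 ≤ 30, N2 ≠ N1 ✓), N3 = 37 + 2·22 = 81
check: (N1+N3)/N3 with N1 = 37, N3 = 81 gives 118/81; |achieved − target| = 0 ≤ 59/4050 ✓

N1=37 N2=22 achieved=118/81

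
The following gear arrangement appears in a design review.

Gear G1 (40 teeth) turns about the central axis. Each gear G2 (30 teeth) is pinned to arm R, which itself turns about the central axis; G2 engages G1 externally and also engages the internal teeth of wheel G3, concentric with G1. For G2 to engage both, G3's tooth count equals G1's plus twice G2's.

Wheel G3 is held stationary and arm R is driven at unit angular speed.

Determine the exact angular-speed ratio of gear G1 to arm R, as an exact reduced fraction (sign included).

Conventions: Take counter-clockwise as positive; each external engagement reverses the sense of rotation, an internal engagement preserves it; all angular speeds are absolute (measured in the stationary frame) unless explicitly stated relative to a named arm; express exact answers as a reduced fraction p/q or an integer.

recognized (axles ride arm R): planetary set, 40/30/100 teeth
ring teeth: 40 + 2·30 = 100
40(ω_sun−ω_arm) = −100(ω_ring−ω_arm),  ω_ring = 0, ω_arm = 1
ω_sun = 1 − (100/40)(0−1) = 7/2
ω_out/ω_in = 7/2

7/2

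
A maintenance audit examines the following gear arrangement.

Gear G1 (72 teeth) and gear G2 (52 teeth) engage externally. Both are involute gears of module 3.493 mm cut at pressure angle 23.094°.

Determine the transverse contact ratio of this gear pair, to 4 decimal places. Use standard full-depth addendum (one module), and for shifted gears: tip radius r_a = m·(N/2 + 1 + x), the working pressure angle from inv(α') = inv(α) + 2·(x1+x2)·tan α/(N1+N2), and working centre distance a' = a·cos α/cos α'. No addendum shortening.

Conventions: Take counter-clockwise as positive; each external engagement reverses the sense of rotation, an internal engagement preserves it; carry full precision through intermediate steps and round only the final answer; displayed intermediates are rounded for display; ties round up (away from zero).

class = single-mesh tooth geometry [involute pair 72T × 52T, m = 3.493]
base radii: r_b1 = 115.670879, r_b2 = 83.540080
tip radii: r_a1 = 129.241000, r_a2 = 94.311000
no profile shift: α' = α, a' = a
action lengths: √(r_a1²−r_b1²) = 57.649664, √(r_a2²−r_b2²) = 43.767794
base pitch p_b = π·m·cos α = 10.094188
CR = (57.649664 + 43.767794 − 216.566000·sin 23.09400°)/10.094188 = 1.631774
contact ratio ≈ 1.6318

1.6318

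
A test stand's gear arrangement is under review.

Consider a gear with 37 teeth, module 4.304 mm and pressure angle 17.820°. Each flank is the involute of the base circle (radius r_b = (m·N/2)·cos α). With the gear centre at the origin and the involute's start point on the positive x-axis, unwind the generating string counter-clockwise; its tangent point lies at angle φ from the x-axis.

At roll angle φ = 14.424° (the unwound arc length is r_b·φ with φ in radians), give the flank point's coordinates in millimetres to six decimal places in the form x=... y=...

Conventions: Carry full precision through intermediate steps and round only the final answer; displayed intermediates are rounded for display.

x=78.168005 y=0.400594

recognized (one wheel, involute flank): single-mesh tooth geometry, m = 4.304, N = 37
pitch radius r_p = m·N/2 = 4.304·37/2 = 79.624000
base radius r_b = r_p·cos α = 79.624000·cos 17.820° = 75.803850
roll angle φ = 14.424° = 0.25174629 rad
x = r_b·(cos φ + φ·sin φ) = 78.168005
y = r_b·(sin φ − φ·cos φ) = 0.400594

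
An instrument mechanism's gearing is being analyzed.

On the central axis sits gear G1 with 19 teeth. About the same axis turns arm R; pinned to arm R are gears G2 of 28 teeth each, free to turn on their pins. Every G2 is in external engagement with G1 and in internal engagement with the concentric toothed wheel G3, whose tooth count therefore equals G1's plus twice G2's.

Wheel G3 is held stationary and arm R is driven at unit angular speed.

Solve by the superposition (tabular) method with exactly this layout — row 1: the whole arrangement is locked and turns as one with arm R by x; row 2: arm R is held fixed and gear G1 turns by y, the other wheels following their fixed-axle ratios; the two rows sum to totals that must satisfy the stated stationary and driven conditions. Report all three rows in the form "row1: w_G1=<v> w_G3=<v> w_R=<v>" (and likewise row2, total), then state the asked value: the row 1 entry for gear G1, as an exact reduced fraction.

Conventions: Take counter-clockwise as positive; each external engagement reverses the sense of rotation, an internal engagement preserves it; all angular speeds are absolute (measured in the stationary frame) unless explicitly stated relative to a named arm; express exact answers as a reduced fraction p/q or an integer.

recognized (axles ride arm R): planetary set, 19/28/75 teeth
superposition row 1 [locked train]: every member turns x
row 2 — arm fixed, fixed-axis ratios: sun y, ring −(19/75)·y, arm 0
boundary: total ω_ring = x − (19/75)·y = 0 and total ω_arm = x = 1  ⇒  y = 75/19, x = 1
row 2 ring = −(19/75)·75/19 = -1
totals (row 1 + row 2): sun 1 + 75/19 = 94/19, ring 1 + (-1) = 0, arm 1 + 0 = 1
asked cell (row1, sun) = 1

row1: w_G1=1 w_G3=1 w_R=1
row2: w_G1=75/19 w_G3=-1 w_R=0
total: w_G1=94/19 w_G3=0 w_R=1
asked value: 1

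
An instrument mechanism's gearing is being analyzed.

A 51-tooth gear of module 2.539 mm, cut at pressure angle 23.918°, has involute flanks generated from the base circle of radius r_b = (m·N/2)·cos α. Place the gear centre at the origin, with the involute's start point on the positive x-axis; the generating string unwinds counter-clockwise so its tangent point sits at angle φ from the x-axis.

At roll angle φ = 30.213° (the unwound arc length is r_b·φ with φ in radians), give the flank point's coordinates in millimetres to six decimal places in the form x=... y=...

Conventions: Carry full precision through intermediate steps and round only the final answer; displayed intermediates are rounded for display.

topology: single-mesh involute geometry — m = 2.539, N = 51
pitch radius r_p = m·N/2 = 2.539·51/2 = 64.744500
base radius r_b = r_p·cos α = 64.744500·cos 23.918° = 59.184672
roll angle φ = 30.213° = 0.52731633 rad
x = r_b·(cos φ + φ·sin φ) = 66.849955
y = r_b·(sin φ − φ·cos φ) = 2.813048

x=66.849955 y=2.813048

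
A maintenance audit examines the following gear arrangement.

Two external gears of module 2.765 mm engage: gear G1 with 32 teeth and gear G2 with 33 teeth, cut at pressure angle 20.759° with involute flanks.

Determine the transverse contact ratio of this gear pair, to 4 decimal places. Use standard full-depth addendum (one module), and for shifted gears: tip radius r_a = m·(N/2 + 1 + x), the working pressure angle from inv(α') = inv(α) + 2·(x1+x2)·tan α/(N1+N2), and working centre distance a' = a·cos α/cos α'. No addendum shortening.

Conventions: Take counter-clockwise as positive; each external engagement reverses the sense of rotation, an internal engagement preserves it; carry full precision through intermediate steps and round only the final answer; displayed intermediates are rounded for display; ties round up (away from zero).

recognized (one external pair, fixed centres): single-mesh tooth geometry, m = 2.765, N1 = 32, N2 = 33
base radii: r_b1 = 41.367919, r_b2 = 42.660667
tip radii: r_a1 = 47.005000, r_a2 = 48.387500
no profile shift: α' = α, a' = a
action lengths: √(r_a1²−r_b1²) = 22.319617, √(r_a2²−r_b2²) = 22.834572
base pitch p_b = π·m·cos α = 8.122572
CR = (22.319617 + 22.834572 − 89.862500·sin 20.75900°)/8.122572 = 1.637845
contact ratio ≈ 1.6378

1.6378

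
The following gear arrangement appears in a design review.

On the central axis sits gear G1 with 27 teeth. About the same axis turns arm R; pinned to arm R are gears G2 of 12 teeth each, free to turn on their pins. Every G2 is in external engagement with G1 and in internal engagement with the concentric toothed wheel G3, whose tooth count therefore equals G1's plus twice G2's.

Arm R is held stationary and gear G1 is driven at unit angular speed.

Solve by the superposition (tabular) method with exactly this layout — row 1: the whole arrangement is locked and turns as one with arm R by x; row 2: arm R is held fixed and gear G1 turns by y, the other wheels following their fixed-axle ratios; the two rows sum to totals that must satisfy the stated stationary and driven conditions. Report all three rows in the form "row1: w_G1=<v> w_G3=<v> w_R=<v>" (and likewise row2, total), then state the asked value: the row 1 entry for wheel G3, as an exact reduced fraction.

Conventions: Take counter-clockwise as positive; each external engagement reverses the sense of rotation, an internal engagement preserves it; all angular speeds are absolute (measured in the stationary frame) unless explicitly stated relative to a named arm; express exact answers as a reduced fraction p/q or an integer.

row1: w_G1=0 w_G3=0 w_R=0
row2: w_G1=1 w_G3=-9/17 w_R=0
total: w_G1=1 w_G3=-9/17 w_R=0
asked value: 0

topology: planetary set — G1 27T / G2 12T / G3 51T, arm = carrier (Willis)
row 1: whole set turns with the arm by x
superposition row 2 [arm held]: sun y, ring −(27/51)·y, arm 0
boundary: total ω_arm = x = 0 and total ω_sun = x + y = 1  ⇒  y = 1, x = 0
row 2 ring = −(27/51)·1 = -9/17
totals (row 1 + row 2): sun 0 + 1 = 1, ring 0 + (-9/17) = -9/17, arm 0 + 0 = 0
asked cell (row1, ring) = 0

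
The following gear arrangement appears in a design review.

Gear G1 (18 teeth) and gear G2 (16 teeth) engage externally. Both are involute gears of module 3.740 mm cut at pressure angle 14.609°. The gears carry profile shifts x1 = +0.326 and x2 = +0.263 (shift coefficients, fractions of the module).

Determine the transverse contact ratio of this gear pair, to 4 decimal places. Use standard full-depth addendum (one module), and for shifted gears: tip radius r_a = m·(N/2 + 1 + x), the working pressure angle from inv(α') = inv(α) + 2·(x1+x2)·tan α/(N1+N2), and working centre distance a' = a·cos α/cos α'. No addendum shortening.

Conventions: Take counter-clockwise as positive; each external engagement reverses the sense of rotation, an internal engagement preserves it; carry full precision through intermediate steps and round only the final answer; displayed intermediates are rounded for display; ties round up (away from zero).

1.5380

topology: single-mesh involute geometry — m = 3.740, 18T/16T pair
base radii: r_b1 = 32.571758, r_b2 = 28.952673
tip radii: r_a1 = 38.619240, r_a2 = 34.643620
inv(α') = inv(14.609°) + 2·(+0.326+0.263)·tan α/(18+16) = 0.01470378  ⇒  α' = 19.91283°
a' = a·cos α / cos α' = 63.5800·cos 14.609°/cos 19.91283° = 65.436770
action lengths: √(r_a1²−r_b1²) = 20.749128, √(r_a2²−r_b2²) = 19.024277
base pitch p_b = π·m·cos α = 11.369688
CR = (20.749128 + 19.024277 − 65.436770·sin 19.91283°)/11.369688 = 1.537975
contact ratio ≈ 1.5380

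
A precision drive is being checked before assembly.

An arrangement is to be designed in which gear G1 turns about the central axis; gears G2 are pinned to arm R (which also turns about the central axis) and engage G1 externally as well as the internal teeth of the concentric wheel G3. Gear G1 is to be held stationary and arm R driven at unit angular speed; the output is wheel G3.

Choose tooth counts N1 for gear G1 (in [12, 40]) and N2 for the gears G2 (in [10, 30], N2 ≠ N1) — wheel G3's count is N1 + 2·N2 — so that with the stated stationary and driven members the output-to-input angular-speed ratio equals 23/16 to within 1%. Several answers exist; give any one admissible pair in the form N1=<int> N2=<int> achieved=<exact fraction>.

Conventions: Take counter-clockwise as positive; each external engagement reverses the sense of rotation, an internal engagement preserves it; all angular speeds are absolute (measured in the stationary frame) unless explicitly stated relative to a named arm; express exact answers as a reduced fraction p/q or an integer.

N1=28 N2=18 achieved=23/16

planetary set to be sized for 23/16 (Willis relation)
Willis with ω_sun = 0: ω_ring/ω_arm = (N1+N3)/N3; set equal to 23/16  ⇒  N3/N1 = 1/(23/16 − 1) = 16/7
N3 = N1 + 2·N2  ⇒  N2/N1 = (N3/N1 − 1)/2 = (16/7 − 1)/2 = 9/14
smallest multiple with N1 ≥ 12 and N2 ≥ 10: k = 2  ⇒  N1 = 2·14 = 28, N2 = 2·9 = 18 (N1 ≤ 40, N2 ≤ 30, N2 ≠ N1 ✓), N3 = 28 + 2·18 = 64
check: (N1+N3)/N3 with N1 = 28, N3 = 64 gives 23/16; |achieved − target| = 0 ≤ 23/1600 ✓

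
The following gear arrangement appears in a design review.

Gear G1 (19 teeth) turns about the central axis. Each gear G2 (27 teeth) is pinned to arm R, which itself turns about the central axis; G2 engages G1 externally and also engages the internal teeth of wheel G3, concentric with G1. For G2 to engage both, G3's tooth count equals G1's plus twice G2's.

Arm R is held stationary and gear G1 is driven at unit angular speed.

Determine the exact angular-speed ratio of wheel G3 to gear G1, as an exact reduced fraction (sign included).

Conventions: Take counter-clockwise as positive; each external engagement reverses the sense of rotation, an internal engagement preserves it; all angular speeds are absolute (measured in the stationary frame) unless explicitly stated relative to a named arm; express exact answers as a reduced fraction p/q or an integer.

planetary set (19T centre, 27T on arm, 73T internal) — Willis relation
ring teeth: 19 + 2·27 = 73
19(ω_sun−ω_arm) = −73(ω_ring−ω_arm),  ω_arm = 0, ω_sun = 1
ω_ring = 0 − (19/73)(1−0) = -19/73
ω_out/ω_in = -19/73

-19/73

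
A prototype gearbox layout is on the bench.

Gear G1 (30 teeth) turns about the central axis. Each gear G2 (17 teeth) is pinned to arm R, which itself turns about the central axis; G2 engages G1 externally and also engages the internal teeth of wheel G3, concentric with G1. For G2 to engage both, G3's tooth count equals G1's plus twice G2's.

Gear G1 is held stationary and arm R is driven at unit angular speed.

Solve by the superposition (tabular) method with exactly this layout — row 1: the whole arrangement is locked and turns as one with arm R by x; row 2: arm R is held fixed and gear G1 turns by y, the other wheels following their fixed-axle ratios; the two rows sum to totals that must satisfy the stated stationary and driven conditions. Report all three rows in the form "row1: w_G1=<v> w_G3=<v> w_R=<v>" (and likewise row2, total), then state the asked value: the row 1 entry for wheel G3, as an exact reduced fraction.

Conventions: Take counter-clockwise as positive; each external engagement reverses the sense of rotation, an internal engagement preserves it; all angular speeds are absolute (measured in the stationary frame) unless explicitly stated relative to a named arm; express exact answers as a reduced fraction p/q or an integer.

recognized (axles ride arm R): planetary set, 30/17/64 teeth
row 1 (train locked, turned with arm): all members turn x
row 2: sun turns y, ring = −(30/64)·y, arm 0
boundary: total ω_sun = x + y = 0 and total ω_arm = x = 1  ⇒  y = -1, x = 1
row 2 ring = −(30/64)·(-1) = 15/32
totals (row 1 + row 2): sun 1 + (-1) = 0, ring 1 + 15/32 = 47/32, arm 1 + 0 = 1
asked cell (row1, ring) = 1

row1: w_G1=1 w_G3=1 w_R=1
row2: w_G1=-1 w_G3=15/32 w_R=0
total: w_G1=0 w_G3=47/32 w_R=1
asked value: 1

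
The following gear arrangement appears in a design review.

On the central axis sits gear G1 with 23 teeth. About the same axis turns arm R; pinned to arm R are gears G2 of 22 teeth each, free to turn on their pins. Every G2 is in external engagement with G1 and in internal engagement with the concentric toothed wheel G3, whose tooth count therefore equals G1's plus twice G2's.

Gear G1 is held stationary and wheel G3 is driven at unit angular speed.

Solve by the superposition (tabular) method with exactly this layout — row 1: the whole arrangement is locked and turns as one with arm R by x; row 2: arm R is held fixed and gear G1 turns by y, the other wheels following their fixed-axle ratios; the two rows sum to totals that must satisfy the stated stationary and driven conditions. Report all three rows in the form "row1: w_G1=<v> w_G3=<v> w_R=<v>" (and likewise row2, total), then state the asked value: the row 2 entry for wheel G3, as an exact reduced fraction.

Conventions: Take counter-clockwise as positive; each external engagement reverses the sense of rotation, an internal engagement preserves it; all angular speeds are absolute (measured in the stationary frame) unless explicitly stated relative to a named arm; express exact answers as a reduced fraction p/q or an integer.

row1: w_G1=67/90 w_G3=67/90 w_R=67/90
row2: w_G1=-67/90 w_G3=23/90 w_R=0
total: w_G1=0 w_G3=1 w_R=67/90
asked value: 23/90

topology: planetary set — G1 23T / G2 22T / G3 67T, arm = carrier (Willis)
row 1: whole set turns with the arm by x
row 2 — arm fixed, fixed-axis ratios: sun y, ring −(23/67)·y, arm 0
boundary: total ω_sun = x + y = 0 and total ω_ring = x − (23/67)·y = 1  ⇒  y = -67/90, x = 67/90
row 2 ring = −(23/67)·(-67/90) = 23/90
totals (row 1 + row 2): sun 67/90 + (-67/90) = 0, ring 67/90 + 23/90 = 1, arm 67/90 + 0 = 67/90
asked cell (row2, ring) = 23/90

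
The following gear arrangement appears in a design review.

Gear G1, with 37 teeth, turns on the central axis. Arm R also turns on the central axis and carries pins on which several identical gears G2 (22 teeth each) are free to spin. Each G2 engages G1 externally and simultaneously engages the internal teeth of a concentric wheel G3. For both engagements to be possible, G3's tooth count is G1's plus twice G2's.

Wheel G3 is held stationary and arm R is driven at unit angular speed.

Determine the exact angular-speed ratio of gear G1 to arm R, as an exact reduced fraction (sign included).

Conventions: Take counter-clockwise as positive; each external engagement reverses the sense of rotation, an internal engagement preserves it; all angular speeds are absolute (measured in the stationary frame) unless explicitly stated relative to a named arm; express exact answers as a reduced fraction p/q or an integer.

class = planetary set [G3 = 37+2·22 = 81; Willis about the carrier]
ring teeth: 37 + 2·22 = 81
37(ω_sun−ω_arm) = −81(ω_ring−ω_arm),  ω_ring = 0, ω_arm = 1
ω_sun = 1 − (81/37)(0−1) = 118/37
ω_out/ω_in = 118/37

118/37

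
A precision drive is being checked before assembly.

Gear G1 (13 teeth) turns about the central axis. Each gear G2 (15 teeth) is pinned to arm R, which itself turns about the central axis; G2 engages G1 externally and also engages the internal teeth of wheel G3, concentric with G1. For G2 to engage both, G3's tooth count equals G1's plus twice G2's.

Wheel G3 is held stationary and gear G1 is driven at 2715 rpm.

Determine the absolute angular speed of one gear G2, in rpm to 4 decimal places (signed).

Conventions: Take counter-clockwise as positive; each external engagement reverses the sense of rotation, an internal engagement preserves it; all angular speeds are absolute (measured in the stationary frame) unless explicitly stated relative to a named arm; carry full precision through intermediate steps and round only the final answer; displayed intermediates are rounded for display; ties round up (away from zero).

-1176.5000 rpm

topology: planetary set — G1 13T / G2 15T / G3 43T, arm = carrier (Willis)
normalise by the input: solve with ω_sun = 1, then scale by 2715 rpm
ring teeth: 13 + 2·15 = 43
13(ω_sun−ω_arm) = −43(ω_ring−ω_arm),  ω_ring = 0, ω_sun = 1
13(1−ω_arm) = −43(0−ω_arm)  ⇒  56·ω_arm = 13  ⇒  ω_arm = 13/56
sun–planet mesh: 13·(1−13/56) = −15·(ω_p−ω_arm)  ⇒  ω_p−ω_arm = -559/840
ω_p = 13/56 − 559/840 = -13/30
scale: ω_p = -13/30 × 2715 rpm = -1176.5000 rpm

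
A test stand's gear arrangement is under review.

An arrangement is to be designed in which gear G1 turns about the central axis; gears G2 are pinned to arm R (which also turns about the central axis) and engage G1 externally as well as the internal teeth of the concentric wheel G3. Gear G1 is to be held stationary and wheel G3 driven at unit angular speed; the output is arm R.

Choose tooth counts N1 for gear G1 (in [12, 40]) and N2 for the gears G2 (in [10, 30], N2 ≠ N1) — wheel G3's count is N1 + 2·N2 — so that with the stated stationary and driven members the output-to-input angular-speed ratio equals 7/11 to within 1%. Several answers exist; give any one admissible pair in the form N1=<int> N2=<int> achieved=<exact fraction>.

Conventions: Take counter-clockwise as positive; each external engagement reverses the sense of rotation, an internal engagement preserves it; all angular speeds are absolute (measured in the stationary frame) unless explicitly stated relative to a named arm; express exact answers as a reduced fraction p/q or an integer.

N1=32 N2=12 achieved=7/11

topology: planetary set — design target 7/11, arm = carrier (Willis)
Willis with ω_sun = 0: ω_arm/ω_ring = N3/(N1+N3); set equal to 7/11  ⇒  N3/N1 = (7/11)/(1 − 7/11) = 7/4
N3 = N1 + 2·N2  ⇒  N2/N1 = (N3/N1 − 1)/2 = (7/4 − 1)/2 = 3/8
smallest multiple with N1 ≥ 12 and N2 ≥ 10: k = 4  ⇒  N1 = 4·8 = 32, N2 = 4·3 = 12 (N1 ≤ 40, N2 ≤ 30, N2 ≠ N1 ✓), N3 = 32 + 2·12 = 56
check: N3/(N1+N3) with N1 = 32, N3 = 56 gives 7/11; |achieved − target| = 0 ≤ 7/1100 ✓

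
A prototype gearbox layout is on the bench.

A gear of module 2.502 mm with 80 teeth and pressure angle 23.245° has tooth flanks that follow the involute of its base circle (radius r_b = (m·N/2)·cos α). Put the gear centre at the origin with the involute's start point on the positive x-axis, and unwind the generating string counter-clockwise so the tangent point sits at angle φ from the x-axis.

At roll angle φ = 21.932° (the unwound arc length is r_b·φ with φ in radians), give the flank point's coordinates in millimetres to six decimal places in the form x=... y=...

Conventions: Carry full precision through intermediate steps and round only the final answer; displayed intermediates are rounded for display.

topology: single-mesh involute geometry — m = 2.502, N = 80
pitch radius r_p = m·N/2 = 2.502·80/2 = 100.080000
base radius r_b = r_p·cos α = 100.080000·cos 23.245° = 91.956072
roll angle φ = 21.932° = 0.38278561 rad
x = r_b·(cos φ + φ·sin φ) = 98.448215
y = r_b·(sin φ − φ·cos φ) = 1.694139

x=98.448215 y=1.694139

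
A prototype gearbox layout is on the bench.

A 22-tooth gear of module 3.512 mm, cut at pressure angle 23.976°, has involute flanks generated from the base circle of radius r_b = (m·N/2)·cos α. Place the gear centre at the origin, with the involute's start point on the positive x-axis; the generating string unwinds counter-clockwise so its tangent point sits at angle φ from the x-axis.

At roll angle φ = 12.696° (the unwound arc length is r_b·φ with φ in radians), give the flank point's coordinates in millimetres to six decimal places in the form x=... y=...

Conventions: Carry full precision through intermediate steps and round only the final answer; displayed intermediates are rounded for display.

x=36.154655 y=0.127390

recognized (one wheel, involute flank): single-mesh tooth geometry, m = 3.512, N = 22
pitch radius r_p = m·N/2 = 3.512·22/2 = 38.632000
base radius r_b = r_p·cos α = 38.632000·cos 23.976° = 35.298667
roll angle φ = 12.696° = 0.22158700 rad
x = r_b·(cos φ + φ·sin φ) = 36.154655
y = r_b·(sin φ − φ·cos φ) = 0.127390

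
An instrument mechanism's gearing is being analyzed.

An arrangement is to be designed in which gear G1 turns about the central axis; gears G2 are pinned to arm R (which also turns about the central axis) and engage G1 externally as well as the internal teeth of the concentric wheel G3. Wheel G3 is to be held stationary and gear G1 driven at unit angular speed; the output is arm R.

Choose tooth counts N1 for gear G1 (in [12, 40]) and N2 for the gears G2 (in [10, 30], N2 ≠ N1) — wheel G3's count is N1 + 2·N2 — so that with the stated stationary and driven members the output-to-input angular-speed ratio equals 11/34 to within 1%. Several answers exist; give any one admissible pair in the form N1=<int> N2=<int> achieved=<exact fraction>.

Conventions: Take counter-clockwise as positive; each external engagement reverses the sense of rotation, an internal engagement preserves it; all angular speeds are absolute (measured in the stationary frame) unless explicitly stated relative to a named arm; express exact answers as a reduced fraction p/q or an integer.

class = planetary set [ratio 11/34 wanted; Willis about the carrier]
Willis with ω_ring = 0: ω_arm/ω_sun = N1/(N1+N3); set equal to 11/34  ⇒  N3/N1 = 1/(11/34) − 1 = 23/11
N3 = N1 + 2·N2  ⇒  N2/N1 = (N3/N1 − 1)/2 = (23/11 − 1)/2 = 6/11
smallest multiple with N1 ≥ 12 and N2 ≥ 10: k = 2  ⇒  N1 = 2·11 = 22, N2 = 2·6 = 12 (N1 ≤ 40, N2 ≤ 30, N2 ≠ N1 ✓), N3 = 22 + 2·12 = 46
check: N1/(N1+N3) with N1 = 22, N3 = 46 gives 11/34; |achieved − target| = 0 ≤ 11/3400 ✓

N1=22 N2=12 achieved=11/34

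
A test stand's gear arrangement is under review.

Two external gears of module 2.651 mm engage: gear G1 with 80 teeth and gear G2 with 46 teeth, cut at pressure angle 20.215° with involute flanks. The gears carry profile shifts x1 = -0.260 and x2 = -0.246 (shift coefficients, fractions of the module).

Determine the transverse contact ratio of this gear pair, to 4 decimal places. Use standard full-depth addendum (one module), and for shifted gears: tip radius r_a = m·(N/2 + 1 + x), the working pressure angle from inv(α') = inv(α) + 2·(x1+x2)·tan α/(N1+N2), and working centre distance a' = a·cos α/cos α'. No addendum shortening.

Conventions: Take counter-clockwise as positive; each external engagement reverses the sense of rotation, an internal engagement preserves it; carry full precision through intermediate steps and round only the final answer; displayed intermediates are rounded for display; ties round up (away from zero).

1.8823

class = single-mesh tooth geometry [involute pair 80T × 46T, m = 2.651]
base radii: r_b1 = 99.508211, r_b2 = 57.217221
tip radii: r_a1 = 108.001740, r_a2 = 62.971854
inv(α') = inv(20.215°) + 2·(-0.260-0.246)·tan α/(80+46) = 0.01244983  ⇒  α' = 18.87088°
a' = a·cos α / cos α' = 167.0130·cos 20.215°/cos 18.87088° = 165.627960
action lengths: √(r_a1²−r_b1²) = 41.982042, √(r_a2²−r_b2²) = 26.299125
base pitch p_b = π·m·cos α = 7.815357
CR = (41.982042 + 26.299125 − 165.627960·sin 18.87088°)/7.815357 = 1.882323
contact ratio ≈ 1.8823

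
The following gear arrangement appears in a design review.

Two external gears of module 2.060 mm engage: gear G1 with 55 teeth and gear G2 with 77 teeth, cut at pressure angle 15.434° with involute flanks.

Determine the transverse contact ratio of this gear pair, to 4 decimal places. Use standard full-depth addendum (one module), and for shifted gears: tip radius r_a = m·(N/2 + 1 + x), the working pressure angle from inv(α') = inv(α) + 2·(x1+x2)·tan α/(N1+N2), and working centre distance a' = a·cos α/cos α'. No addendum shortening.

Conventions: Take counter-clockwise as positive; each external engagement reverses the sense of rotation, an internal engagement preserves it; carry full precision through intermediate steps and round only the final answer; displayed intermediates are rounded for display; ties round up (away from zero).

2.1232

single-mesh involute tooth geometry (55T engaging 77T at module 2.060)
base radii: r_b1 = 54.607068, r_b2 = 76.449895
tip radii: r_a1 = 58.710000, r_a2 = 81.370000
no profile shift: α' = α, a' = a
action lengths: √(r_a1²−r_b1²) = 21.562287, √(r_a2²−r_b2²) = 27.865578
base pitch p_b = π·m·cos α = 6.238297
CR = (21.562287 + 27.865578 − 135.960000·sin 15.43400°)/6.238297 = 2.123188
contact ratio ≈ 2.1232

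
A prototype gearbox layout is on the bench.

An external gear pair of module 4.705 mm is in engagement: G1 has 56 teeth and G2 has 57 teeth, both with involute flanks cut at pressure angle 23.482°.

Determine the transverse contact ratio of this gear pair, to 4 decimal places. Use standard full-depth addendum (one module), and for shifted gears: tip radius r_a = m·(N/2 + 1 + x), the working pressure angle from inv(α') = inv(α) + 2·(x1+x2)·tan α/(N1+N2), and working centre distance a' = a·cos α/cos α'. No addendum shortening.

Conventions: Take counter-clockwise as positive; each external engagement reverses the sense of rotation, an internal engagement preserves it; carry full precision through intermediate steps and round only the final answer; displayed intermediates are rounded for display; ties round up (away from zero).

1.6074

topology: single-mesh involute geometry — m = 4.705, 56T/57T pair
base radii: r_b1 = 120.829991, r_b2 = 122.987670
tip radii: r_a1 = 136.445000, r_a2 = 138.797500
no profile shift: α' = α, a' = a
action lengths: √(r_a1²−r_b1²) = 63.382578, √(r_a2²−r_b2²) = 64.333343
base pitch p_b = π·m·cos α = 13.557093
CR = (63.382578 + 64.333343 − 265.832500·sin 23.48200°)/13.557093 = 1.607428
contact ratio ≈ 1.6074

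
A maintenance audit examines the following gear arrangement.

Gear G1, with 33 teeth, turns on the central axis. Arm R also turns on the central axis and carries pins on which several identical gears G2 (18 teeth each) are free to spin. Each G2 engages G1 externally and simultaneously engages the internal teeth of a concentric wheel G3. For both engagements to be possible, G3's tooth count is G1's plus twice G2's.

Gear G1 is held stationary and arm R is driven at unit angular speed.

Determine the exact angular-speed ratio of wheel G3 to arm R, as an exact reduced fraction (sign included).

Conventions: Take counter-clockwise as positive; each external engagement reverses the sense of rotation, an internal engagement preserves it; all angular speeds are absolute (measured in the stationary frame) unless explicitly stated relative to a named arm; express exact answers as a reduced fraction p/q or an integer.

topology: planetary set — G1 33T / G2 18T / G3 69T, arm = carrier (Willis)
ring teeth: 33 + 2·18 = 69
33(ω_sun−ω_arm) = −69(ω_ring−ω_arm),  ω_sun = 0, ω_arm = 1
ω_ring = 1 − (33/69)(0−1) = 34/23
ω_out/ω_in = 34/23

34/23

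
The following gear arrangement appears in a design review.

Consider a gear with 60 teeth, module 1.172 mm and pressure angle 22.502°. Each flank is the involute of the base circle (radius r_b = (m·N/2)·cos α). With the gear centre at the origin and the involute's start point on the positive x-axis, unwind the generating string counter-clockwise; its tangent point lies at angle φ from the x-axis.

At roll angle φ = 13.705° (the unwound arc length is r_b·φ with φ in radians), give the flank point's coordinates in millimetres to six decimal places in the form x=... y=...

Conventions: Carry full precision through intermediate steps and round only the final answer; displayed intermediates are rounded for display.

recognized (one wheel, involute flank): single-mesh tooth geometry, m = 1.172, N = 60
pitch radius r_p = m·N/2 = 1.172·60/2 = 35.160000
base radius r_b = r_p·cos α = 35.160000·cos 22.502° = 32.483135
roll angle φ = 13.705° = 0.23919737 rad
x = r_b·(cos φ + φ·sin φ) = 33.399152
y = r_b·(sin φ − φ·cos φ) = 0.147339

x=33.399152 y=0.147339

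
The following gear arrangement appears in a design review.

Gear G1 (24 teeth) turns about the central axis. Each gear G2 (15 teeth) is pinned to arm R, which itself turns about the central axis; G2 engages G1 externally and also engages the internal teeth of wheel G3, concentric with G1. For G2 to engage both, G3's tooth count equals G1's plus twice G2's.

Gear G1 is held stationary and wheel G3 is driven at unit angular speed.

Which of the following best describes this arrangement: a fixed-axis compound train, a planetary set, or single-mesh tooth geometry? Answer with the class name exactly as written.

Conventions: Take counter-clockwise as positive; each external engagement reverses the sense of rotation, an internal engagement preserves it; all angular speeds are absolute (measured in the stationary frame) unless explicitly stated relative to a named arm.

planetary set (24T centre, 15T on arm, 54T internal) — Willis relation
classification: planetary set

planetary set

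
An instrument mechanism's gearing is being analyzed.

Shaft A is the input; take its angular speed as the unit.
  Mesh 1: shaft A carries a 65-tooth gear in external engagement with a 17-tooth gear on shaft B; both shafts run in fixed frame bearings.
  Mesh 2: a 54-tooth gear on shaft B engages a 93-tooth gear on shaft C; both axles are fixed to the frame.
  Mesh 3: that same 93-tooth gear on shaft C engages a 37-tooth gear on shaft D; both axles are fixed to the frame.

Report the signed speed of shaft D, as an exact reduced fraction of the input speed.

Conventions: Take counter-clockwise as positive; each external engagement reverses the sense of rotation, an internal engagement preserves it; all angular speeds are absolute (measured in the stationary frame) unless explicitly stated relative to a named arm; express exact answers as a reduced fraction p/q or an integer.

-3510/629

3-mesh fixed-axis compound train (all bearings frame-fixed)
mesh 1 [65T→17T]: |ω|/ω_in = 1×65/17 = 65/17, sense flips to −
mesh 2 [54T→93T]: |ω|/ω_in = (65/17)×54/93 = 1170/527, sense flips to +
mesh 3 [93T→37T]: |ω|/ω_in = (1170/527)×93/37 = 3510/629, sense flips to −
signed output speed (× input speed) = -3510/629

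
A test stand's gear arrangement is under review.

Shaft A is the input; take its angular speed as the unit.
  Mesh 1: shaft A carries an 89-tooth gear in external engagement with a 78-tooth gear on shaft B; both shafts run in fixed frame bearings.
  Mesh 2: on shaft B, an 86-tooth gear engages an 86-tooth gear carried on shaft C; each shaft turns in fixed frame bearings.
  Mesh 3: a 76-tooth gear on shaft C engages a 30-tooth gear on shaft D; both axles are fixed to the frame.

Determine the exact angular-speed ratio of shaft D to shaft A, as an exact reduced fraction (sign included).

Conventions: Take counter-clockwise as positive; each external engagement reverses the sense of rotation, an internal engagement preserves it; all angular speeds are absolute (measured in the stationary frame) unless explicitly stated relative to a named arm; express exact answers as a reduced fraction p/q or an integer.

-1691/585

class = fixed-axis compound train [3 meshes; 3 ratios multiply, 3 sense flips]
mesh 1 [89T→78T]: running ratio 89/78, sense −
mesh 2 [86T→86T]: running ratio 89/78, sense +
mesh 3 [76T→30T]: running ratio 1691/585, sense −
ω_out/ω_in = -1691/585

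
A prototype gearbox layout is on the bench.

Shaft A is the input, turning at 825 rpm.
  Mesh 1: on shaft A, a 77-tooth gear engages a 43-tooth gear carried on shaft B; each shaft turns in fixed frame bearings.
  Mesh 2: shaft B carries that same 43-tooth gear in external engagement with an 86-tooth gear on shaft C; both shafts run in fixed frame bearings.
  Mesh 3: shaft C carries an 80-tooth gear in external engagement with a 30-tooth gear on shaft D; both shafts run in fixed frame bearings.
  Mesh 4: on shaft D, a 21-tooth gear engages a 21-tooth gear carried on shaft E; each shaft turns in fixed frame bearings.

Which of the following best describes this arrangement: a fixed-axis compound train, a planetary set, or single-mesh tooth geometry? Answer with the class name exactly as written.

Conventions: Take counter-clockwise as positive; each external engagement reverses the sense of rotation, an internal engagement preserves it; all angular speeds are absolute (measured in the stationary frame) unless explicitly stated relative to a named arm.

topology: fixed-axis compound train — 4 meshes, A→E
classification: fixed-axis compound train

fixed-axis compound train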